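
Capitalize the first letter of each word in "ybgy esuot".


Input string: 'ybgy esuot'
Operation: capitalize first letter of each word
Word transformations: 'ybgy'->'Ybgy', 'esuot'->'Esuot'
Result: Ybgy Esuot


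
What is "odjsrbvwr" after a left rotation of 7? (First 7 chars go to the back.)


Input: 'odjsrbvwr', shift = 7
Operation: split at index 7 and swap parts
Front part s[0:7] = 'odjsrbv'
Back part s[7:] = 'wr'
Rotated = back + front = 'wr' + 'odjsrbv'
Result: wrodjsrbv


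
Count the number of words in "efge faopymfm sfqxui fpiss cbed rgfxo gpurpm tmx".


Input string: 'efge faopymfm sfqxui fpiss cbed rgfxo gpurpm tmx'
Operation: split by spaces
Words found: 'efge', 'faopymfm', 'sfqxui', 'fpiss', 'cbed', 'rgfxo', 'gpurpm', 'tmx'
Word count: 8


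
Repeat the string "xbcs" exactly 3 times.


Input string: 'xbcs'
Operation: repeat 3 times
Concatenation: 'xbcs' + 'xbcs' + 'xbcs'
Result: xbcsxbcsxbcs


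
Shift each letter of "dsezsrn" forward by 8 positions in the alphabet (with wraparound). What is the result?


Input: 'dsezsrn', shift = 8
Operation: for each letter, (position + 8) mod 26
Mapping: 'd'(3+8=11)->'l', 's'(18+8=26, 26 mod 26=0)->'a', 'e'(4+8=12)->'m', 'z'(25+8=33, 33 mod 26=7)->'h', 's'(18+8=26, 26 mod 26=0)->'a', 'r'(17+8=25)->'z', 'n'(13+8=21)->'v'
Result: lamhazv


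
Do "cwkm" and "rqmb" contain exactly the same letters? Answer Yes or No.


String 1: 'cwkm' -> sorted: 'ckmw'
String 2: 'rqmb' -> sorted: 'bmqr'
Compare sorted forms: 'ckmw' != 'bmqr'
Anagram: No


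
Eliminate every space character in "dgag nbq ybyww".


Input string: 'dgag nbq ybyww'
Operation: remove all spaces
Words: 'dgag', 'nbq', 'ybyww'
Join without spaces: dgagnbqybyww


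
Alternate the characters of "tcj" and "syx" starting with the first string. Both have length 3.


String 1: 'tcj'
String 2: 'syx'
Operation: alternate characters
Pairs: 't'+'s', 'c'+'y', 'j'+'x'
Result: tscyjx


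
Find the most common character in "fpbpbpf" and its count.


Input: 'fpbpbpf'
Operation: tally each character
Counts: 'b':2, 'f':2, 'p':3
Maximum: 'p' appears 3 times


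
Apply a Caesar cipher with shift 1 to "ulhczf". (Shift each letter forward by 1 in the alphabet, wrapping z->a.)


Input: 'ulhczf', shift = 1
Operation: for each letter, (position + 1) mod 26
Mapping: 'u'(20+1=21)->'v', 'l'(11+1=12)->'m', 'h'(7+1=8)->'i', 'c'(2+1=3)->'d', 'z'(25+1=26, 26 mod 26=0)->'a', 'f'(5+1=6)->'g'
Result: vmidag


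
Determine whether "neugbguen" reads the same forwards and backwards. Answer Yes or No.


Input string: 'neugbguen'
Reversed: 'neugbguen'
Compare pairs: s[0]='n' vs s[8]='n' (match), s[1]='e' vs s[7]='e' (match), s[2]='u' vs s[6]='u' (match), s[3]='g' vs s[5]='g' (match)
Palindrome: Yes


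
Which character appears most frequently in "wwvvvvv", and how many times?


Input: 'wwvvvvv'
Operation: tally each character
Counts: 'v':5, 'w':2
Maximum: 'v' appears 5 times


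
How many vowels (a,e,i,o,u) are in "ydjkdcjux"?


Input string: 'ydjkdcjux'
Operation: count vowels (a, e, i, o, u)
Scan: s[0]='y', s[1]='d', s[2]='j', s[3]='k', s[4]='d', s[5]='c', s[6]='j', s[7]='u' (vowel), s[8]='x'
Vowels found: 1
Result: 1


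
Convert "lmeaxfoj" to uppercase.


Input string: 'lmeaxfoj'
Operation: convert each letter to uppercase
Mapping: 'l'->'L', 'm'->'M', 'e'->'E', 'a'->'A', 'x'->'X', 'f'->'F', 'o'->'O', 'j'->'J'
Result: LMEAXFOJ


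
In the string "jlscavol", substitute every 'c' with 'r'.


Input string: 'jlscavol'
Operation: replace 'c' with 'r'
Positions of 'c': 3
After replacement: jlsravol


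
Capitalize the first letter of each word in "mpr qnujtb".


Input string: 'mpr qnujtb'
Operation: capitalize first letter of each word
Word transformations: 'mpr'->'Mpr', 'qnujtb'->'Qnujtb'
Result: Mpr Qnujtb


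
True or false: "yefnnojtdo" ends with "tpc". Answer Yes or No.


Input string: 'yefnnojtdo'
Suffix to check: 'tpc'
Last 3 characters of input: 'tdo'
Match: False
Result: No


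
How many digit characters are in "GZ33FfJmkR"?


Input string: 'GZ33FfJmkR'
Operation: count digit characters (0-9)
Scan: 'G', 'Z', '3'(digit), '3'(digit), 'F', 'f', 'J', 'm', 'k', 'R'
Digits found: 2
Result: 2


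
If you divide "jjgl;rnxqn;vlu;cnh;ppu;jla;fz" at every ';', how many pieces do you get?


Input string: 'jjgl;rnxqn;vlu;cnh;ppu;jla;fz'
Delimiter: ';'
Split result: 'jjgl', 'rnxqn', 'vlu', 'cnh', 'ppu', 'jla', 'fz'
Number of parts: 7


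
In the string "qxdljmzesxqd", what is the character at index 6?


Input string: 'qxdljmzesxqd'
Operation: get character at index 6
Index mapping: s[0]='q', s[1]='x', s[2]='d', s[3]='l', s[4]='j', s[5]='m', s[6]='z'
Result: 'z'


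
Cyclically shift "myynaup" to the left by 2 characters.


Input: 'myynaup', shift = 2
Operation: split at index 2 and swap parts
Front part s[0:2] = 'my'
Back part s[2:] = 'ynaup'
Rotated = back + front = 'ynaup' + 'my'
Result: ynaupmy


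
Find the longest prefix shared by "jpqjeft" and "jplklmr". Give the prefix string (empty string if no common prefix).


String 1: 'jpqjeft'
String 2: 'jplklmr'
Compare position by position:
pos 0: 'j' vs 'j' match
pos 1: 'p' vs 'p' match
pos 2: 'q' vs 'l' differ -> stop
Longest common prefix: "jp" (length 2)


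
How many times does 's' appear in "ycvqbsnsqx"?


Input string: 'ycvqbsnsqx'
Target character: 's'
Scan each position: s[5]='s', s[7]='s'
Matches found at indices: 5, 7
Total: 2


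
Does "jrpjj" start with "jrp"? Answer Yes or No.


Input string: 'jrpjj'
Prefix to check: 'jrp'
First 3 characters of input: 'jrp'
Match: True
Result: Yes


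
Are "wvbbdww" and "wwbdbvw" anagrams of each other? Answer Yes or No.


String 1: 'wvbbdww' -> sorted: 'bbdvwww'
String 2: 'wwbdbvw' -> sorted: 'bbdvwww'
Compare sorted forms: 'bbdvwww' == 'bbdvwww'
Anagram: Yes


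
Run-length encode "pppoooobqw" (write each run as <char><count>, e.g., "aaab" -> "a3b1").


Input: 'pppoooobqw'
Operation: identify consecutive runs
Runs: 'ppp' -> p3, 'oooo' -> o4, 'b' -> b1, 'q' -> q1, 'w' -> w1
Encoded: p3o4b1q1w1


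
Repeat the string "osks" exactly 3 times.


Input string: 'osks'
Operation: repeat 3 times
Concatenation: 'osks' + 'osks' + 'osks'
Result: osksosksosks


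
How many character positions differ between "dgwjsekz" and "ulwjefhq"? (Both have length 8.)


String 1: 'dgwjsekz'
String 2: 'ulwjefhq'
Compare each position: pos 0: 'd'!='u', pos 1: 'g'!='l', pos 2: 'w'=='w', pos 3: 'j'=='j', pos 4: 's'!='e', pos 5: 'e'!='f', pos 6: 'k'!='h', pos 7: 'z'!='q'
Differing positions: 6
Hamming distance: 6


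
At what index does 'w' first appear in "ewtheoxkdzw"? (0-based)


Input string: 'ewtheoxkdzw'
Target: 'w'
Scanning left to right: s[0]='e', s[1]='w'
First match at index: 1


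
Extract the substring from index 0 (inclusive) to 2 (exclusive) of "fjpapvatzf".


Input string: 'fjpapvatzf'
Operation: slice [0:2]
Extract characters: s[0]='f', s[1]='j'
Result: fj


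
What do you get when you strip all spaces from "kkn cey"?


Input string: 'kkn cey'
Operation: remove all spaces
Words: 'kkn', 'cey'
Join without spaces: kkncey


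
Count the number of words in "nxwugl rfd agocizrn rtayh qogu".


Input string: 'nxwugl rfd agocizrn rtayh qogu'
Operation: split by spaces
Words found: 'nxwugl', 'rfd', 'agocizrn', 'rtayh', 'qogu'
Word count: 5


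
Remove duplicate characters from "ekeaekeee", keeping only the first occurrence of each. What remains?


Input: 'ekeaekeee'
Operation: keep first occurrence of each character
Scan: s[0]='e' new -> keep; s[1]='k' new -> keep; s[2]='e' seen -> skip; s[3]='a' new -> keep; s[4]='e' seen -> skip; s[5]='k' seen -> skip; s[6]='e' seen -> skip; s[7]='e' seen -> skip; s[8]='e' seen -> skip
Result: eka


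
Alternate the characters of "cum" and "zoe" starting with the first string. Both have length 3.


String 1: 'cum'
String 2: 'zoe'
Operation: alternate characters
Pairs: 'c'+'z', 'u'+'o', 'm'+'e'
Result: czuome


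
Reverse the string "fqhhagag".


Input string: 'fqhhagag'
Operation: reverse character order
Original order: 'f' -> 'q' -> 'h' -> 'h' -> 'a' -> 'g' -> 'a' -> 'g'
Reversed order: 'g' -> 'a' -> 'g' -> 'a' -> 'h' -> 'h' -> 'q' -> 'f'
Result: gagahhqf


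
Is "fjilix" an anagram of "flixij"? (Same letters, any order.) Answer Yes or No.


String 1: 'flixij' -> sorted: 'fiijlx'
String 2: 'fjilix' -> sorted: 'fiijlx'
Compare sorted forms: 'fiijlx' == 'fiijlx'
Anagram: Yes


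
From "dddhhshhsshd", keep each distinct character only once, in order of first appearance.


Input: 'dddhhshhsshd'
Operation: keep first occurrence of each character
Scan: s[0]='d' new -> keep; s[1]='d' seen -> skip; s[2]='d' seen -> skip; s[3]='h' new -> keep; s[4]='h' seen -> skip; s[5]='s' new -> keep; s[6]='h' seen -> skip; s[7]='h' seen -> skip; s[8]='s' seen -> skip; s[9]='s' seen -> skip; s[10]='h' seen -> skip; s[11]='d' seen -> skip
Result: dhs


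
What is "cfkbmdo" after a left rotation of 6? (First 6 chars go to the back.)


Input: 'cfkbmdo', shift = 6
Operation: split at index 6 and swap parts
Front part s[0:6] = 'cfkbmd'
Back part s[6:] = 'o'
Rotated = back + front = 'o' + 'cfkbmd'
Result: ocfkbmd


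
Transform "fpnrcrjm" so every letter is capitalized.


Input string: 'fpnrcrjm'
Operation: convert each letter to uppercase
Mapping: 'f'->'F', 'p'->'P', 'n'->'N', 'r'->'R', 'c'->'C', 'r'->'R', 'j'->'J', 'm'->'M'
Result: FPNRCRJM


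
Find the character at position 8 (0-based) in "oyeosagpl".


Input string: 'oyeosagpl'
Operation: get character at index 8
Index mapping: s[0]='o', s[1]='y', s[2]='e', s[3]='o', s[4]='s', s[5]='a', s[6]='g', s[7]='p', s[8]='l'
Result: 'l'


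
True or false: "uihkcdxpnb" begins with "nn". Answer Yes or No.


Input string: 'uihkcdxpnb'
Prefix to check: 'nn'
First 2 characters of input: 'ui'
Match: False
Result: No


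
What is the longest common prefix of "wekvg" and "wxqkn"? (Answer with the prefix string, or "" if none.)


String 1: 'wekvg'
String 2: 'wxqkn'
Compare position by position:
pos 0: 'w' vs 'w' match
pos 1: 'e' vs 'x' differ -> stop
Longest common prefix: "w" (length 1)


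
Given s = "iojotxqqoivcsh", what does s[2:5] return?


Input string: 'iojotxqqoivcsh'
Operation: slice [2:5]
Extract characters: s[2]='j', s[3]='o', s[4]='t'
Result: jot


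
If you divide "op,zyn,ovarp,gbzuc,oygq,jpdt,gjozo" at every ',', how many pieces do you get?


Input string: 'op,zyn,ovarp,gbzuc,oygq,jpdt,gjozo'
Delimiter: ','
Split result: 'op', 'zyn', 'ovarp', 'gbzuc', 'oygq', 'jpdt', 'gjozo'
Number of parts: 7


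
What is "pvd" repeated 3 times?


Input string: 'pvd'
Operation: repeat 3 times
Concatenation: 'pvd' + 'pvd' + 'pvd'
Result: pvdpvdpvd


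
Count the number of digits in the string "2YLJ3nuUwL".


Input string: '2YLJ3nuUwL'
Operation: count digit characters (0-9)
Scan: '2'(digit), 'Y', 'L', 'J', '3'(digit), 'n', 'u', 'U', 'w', 'L'
Digits found: 2
Result: 2


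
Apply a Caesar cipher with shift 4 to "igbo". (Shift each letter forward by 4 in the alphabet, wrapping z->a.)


Input: 'igbo', shift = 4
Operation: for each letter, (position + 4) mod 26
Mapping: 'i'(8+4=12)->'m', 'g'(6+4=10)->'k', 'b'(1+4=5)->'f', 'o'(14+4=18)->'s'
Result: mkfs


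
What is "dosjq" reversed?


Input string: 'dosjq'
Operation: reverse character order
Original order: 'd' -> 'o' -> 's' -> 'j' -> 'q'
Reversed order: 'q' -> 'j' -> 's' -> 'o' -> 'd'
Result: qjsod


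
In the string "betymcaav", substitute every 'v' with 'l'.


Input string: 'betymcaav'
Operation: replace 'v' with 'l'
Positions of 'v': 8
After replacement: betymcaal


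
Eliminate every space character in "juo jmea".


Input string: 'juo jmea'
Operation: remove all spaces
Words: 'juo', 'jmea'
Join without spaces: juojmea


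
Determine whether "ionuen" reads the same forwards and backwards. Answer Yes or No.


Input string: 'ionuen'
Reversed: 'neunoi'
Compare pairs: s[0]='i' vs s[5]='n' (mismatch), s[1]='o' vs s[4]='e' (mismatch), s[2]='n' vs s[3]='u' (mismatch)
Palindrome: No


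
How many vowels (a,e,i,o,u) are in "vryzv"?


Input string: 'vryzv'
Operation: count vowels (a, e, i, o, u)
Scan: s[0]='v', s[1]='r', s[2]='y', s[3]='z', s[4]='v'
Vowels found: 0
Result: 0


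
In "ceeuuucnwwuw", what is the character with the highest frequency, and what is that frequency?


Input: 'ceeuuucnwwuw'
Operation: tally each character
Counts: 'c':2, 'e':2, 'n':1, 'u':4, 'w':3
Maximum: 'u' appears 4 times


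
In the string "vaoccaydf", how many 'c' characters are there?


Input string: 'vaoccaydf'
Target character: 'c'
Scan each position: s[3]='c', s[4]='c'
Matches found at indices: 3, 4
Total: 2


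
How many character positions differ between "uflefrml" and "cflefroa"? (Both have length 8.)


String 1: 'uflefrml'
String 2: 'cflefroa'
Compare each position: pos 0: 'u'!='c', pos 1: 'f'=='f', pos 2: 'l'=='l', pos 3: 'e'=='e', pos 4: 'f'=='f', pos 5: 'r'=='r', pos 6: 'm'!='o', pos 7: 'l'!='a'
Differing positions: 3
Hamming distance: 3


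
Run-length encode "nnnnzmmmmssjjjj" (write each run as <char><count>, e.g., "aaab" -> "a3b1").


Input: 'nnnnzmmmmssjjjj'
Operation: identify consecutive runs
Runs: 'nnnn' -> n4, 'z' -> z1, 'mmmm' -> m4, 'ss' -> s2, 'jjjj' -> j4
Encoded: n4z1m4s2j4


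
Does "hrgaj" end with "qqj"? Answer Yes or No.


Input string: 'hrgaj'
Suffix to check: 'qqj'
Last 3 characters of input: 'gaj'
Match: False
Result: No


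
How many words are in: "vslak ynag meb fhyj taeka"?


Input string: 'vslak ynag meb fhyj taeka'
Operation: split by spaces
Words found: 'vslak', 'ynag', 'meb', 'fhyj', 'taeka'
Word count: 5


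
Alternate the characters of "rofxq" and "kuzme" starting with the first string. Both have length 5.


String 1: 'rofxq'
String 2: 'kuzme'
Operation: alternate characters
Pairs: 'r'+'k', 'o'+'u', 'f'+'z', 'x'+'m', 'q'+'e'
Result: rkoufzxmqe


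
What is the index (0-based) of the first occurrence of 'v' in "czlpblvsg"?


Input string: 'czlpblvsg'
Target: 'v'
Scanning left to right: s[0]='c', s[1]='z', s[2]='l', s[3]='p', s[4]='b', s[5]='l', s[6]='v'
First match at index: 6


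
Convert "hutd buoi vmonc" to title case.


Input string: 'hutd buoi vmonc'
Operation: capitalize first letter of each word
Word transformations: 'hutd'->'Hutd', 'buoi'->'Buoi', 'vmonc'->'Vmonc'
Result: Hutd Buoi Vmonc


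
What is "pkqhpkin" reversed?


Input string: 'pkqhpkin'
Operation: reverse character order
Original order: 'p' -> 'k' -> 'q' -> 'h' -> 'p' -> 'k' -> 'i' -> 'n'
Reversed order: 'n' -> 'i' -> 'k' -> 'p' -> 'h' -> 'q' -> 'k' -> 'p'
Result: nikphqkp


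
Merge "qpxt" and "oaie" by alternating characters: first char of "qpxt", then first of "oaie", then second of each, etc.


String 1: 'qpxt'
String 2: 'oaie'
Operation: alternate characters
Pairs: 'q'+'o', 'p'+'a', 'x'+'i', 't'+'e'
Result: qopaxite


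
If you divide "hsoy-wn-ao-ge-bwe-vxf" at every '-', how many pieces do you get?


Input string: 'hsoy-wn-ao-ge-bwe-vxf'
Delimiter: '-'
Split result: 'hsoy', 'wn', 'ao', 'ge', 'bwe', 'vxf'
Number of parts: 6


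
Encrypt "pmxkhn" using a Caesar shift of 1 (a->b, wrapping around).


Input: 'pmxkhn', shift = 1
Operation: for each letter, (position + 1) mod 26
Mapping: 'p'(15+1=16)->'q', 'm'(12+1=13)->'n', 'x'(23+1=24)->'y', 'k'(10+1=11)->'l', 'h'(7+1=8)->'i', 'n'(13+1=14)->'o'
Result: qnylio


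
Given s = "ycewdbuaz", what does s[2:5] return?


Input string: 'ycewdbuaz'
Operation: slice [2:5]
Extract characters: s[2]='e', s[3]='w', s[4]='d'
Result: ewd


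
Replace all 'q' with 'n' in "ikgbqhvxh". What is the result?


Input string: 'ikgbqhvxh'
Operation: replace 'q' with 'n'
Positions of 'q': 4
After replacement: ikgbnhvxh


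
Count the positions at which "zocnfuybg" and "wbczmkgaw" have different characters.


String 1: 'zocnfuybg'
String 2: 'wbczmkgaw'
Compare each position: pos 0: 'z'!='w', pos 1: 'o'!='b', pos 2: 'c'=='c', pos 3: 'n'!='z', pos 4: 'f'!='m', pos 5: 'u'!='k', pos 6: 'y'!='g', pos 7: 'b'!='a', pos 8: 'g'!='w'
Differing positions: 8
Hamming distance: 8


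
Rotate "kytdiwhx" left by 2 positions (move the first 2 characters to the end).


Input: 'kytdiwhx', shift = 2
Operation: split at index 2 and swap parts
Front part s[0:2] = 'ky'
Back part s[2:] = 'tdiwhx'
Rotated = back + front = 'tdiwhx' + 'ky'
Result: tdiwhxky


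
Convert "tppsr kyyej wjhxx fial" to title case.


Input string: 'tppsr kyyej wjhxx fial'
Operation: capitalize first letter of each word
Word transformations: 'tppsr'->'Tppsr', 'kyyej'->'Kyyej', 'wjhxx'->'Wjhxx', 'fial'->'Fial'
Result: Tppsr Kyyej Wjhxx Fial


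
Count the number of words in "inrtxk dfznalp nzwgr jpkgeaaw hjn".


Input string: 'inrtxk dfznalp nzwgr jpkgeaaw hjn'
Operation: split by spaces
Words found: 'inrtxk', 'dfznalp', 'nzwgr', 'jpkgeaaw', 'hjn'
Word count: 5


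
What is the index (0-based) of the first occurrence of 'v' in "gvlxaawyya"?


Input string: 'gvlxaawyya'
Target: 'v'
Scanning left to right: s[0]='g', s[1]='v'
First match at index: 1


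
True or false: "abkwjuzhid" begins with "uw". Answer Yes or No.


Input string: 'abkwjuzhid'
Prefix to check: 'uw'
First 2 characters of input: 'ab'
Match: False
Result: No


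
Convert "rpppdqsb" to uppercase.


Input string: 'rpppdqsb'
Operation: convert each letter to uppercase
Mapping: 'r'->'R', 'p'->'P', 'p'->'P', 'p'->'P', 'd'->'D', 'q'->'Q', 's'->'S', 'b'->'B'
Result: RPPPDQSB


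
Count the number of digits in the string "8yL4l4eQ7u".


Input string: '8yL4l4eQ7u'
Operation: count digit characters (0-9)
Scan: '8'(digit), 'y', 'L', '4'(digit), 'l', '4'(digit), 'e', 'Q', '7'(digit), 'u'
Digits found: 4
Result: 4


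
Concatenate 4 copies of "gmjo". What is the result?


Input string: 'gmjo'
Operation: repeat 4 times
Concatenation: 'gmjo' + 'gmjo' + 'gmjo' + 'gmjo'
Result: gmjogmjogmjogmjo


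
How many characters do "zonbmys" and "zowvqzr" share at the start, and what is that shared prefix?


String 1: 'zonbmys'
String 2: 'zowvqzr'
Compare position by position:
pos 0: 'z' vs 'z' match
pos 1: 'o' vs 'o' match
pos 2: 'n' vs 'w' differ -> stop
Longest common prefix: "zo" (length 2)


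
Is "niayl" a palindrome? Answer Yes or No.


Input string: 'niayl'
Reversed: 'lyain'
Compare pairs: s[0]='n' vs s[4]='l' (mismatch), s[1]='i' vs s[3]='y' (mismatch)
Palindrome: No


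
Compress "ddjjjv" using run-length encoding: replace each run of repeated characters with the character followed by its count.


Input: 'ddjjjv'
Operation: identify consecutive runs
Runs: 'dd' -> d2, 'jjj' -> j3, 'v' -> v1
Encoded: d2j3v1


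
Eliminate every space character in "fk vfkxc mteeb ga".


Input string: 'fk vfkxc mteeb ga'
Operation: remove all spaces
Words: 'fk', 'vfkxc', 'mteeb', 'ga'
Join without spaces: fkvfkxcmteebga


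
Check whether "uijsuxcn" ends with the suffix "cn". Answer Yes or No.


Input string: 'uijsuxcn'
Suffix to check: 'cn'
Last 2 characters of input: 'cn'
Match: True
Result: Yes


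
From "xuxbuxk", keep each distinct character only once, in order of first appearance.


Input: 'xuxbuxk'
Operation: keep first occurrence of each character
Scan: s[0]='x' new -> keep; s[1]='u' new -> keep; s[2]='x' seen -> skip; s[3]='b' new -> keep; s[4]='u' seen -> skip; s[5]='x' seen -> skip; s[6]='k' new -> keep
Result: xubk


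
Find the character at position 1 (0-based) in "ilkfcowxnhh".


Input string: 'ilkfcowxnhh'
Operation: get character at index 1
Index mapping: s[0]='i', s[1]='l'
Result: 'l'


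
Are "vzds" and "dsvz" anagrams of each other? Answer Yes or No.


String 1: 'vzds' -> sorted: 'dsvz'
String 2: 'dsvz' -> sorted: 'dsvz'
Compare sorted forms: 'dsvz' == 'dsvz'
Anagram: Yes


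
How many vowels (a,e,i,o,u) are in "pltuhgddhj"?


Input string: 'pltuhgddhj'
Operation: count vowels (a, e, i, o, u)
Scan: s[0]='p', s[1]='l', s[2]='t', s[3]='u' (vowel), s[4]='h', s[5]='g', s[6]='d', s[7]='d', s[8]='h', s[9]='j'
Vowels found: 1
Result: 1


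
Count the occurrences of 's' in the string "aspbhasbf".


Input string: 'aspbhasbf'
Target character: 's'
Scan each position: s[1]='s', s[6]='s'
Matches found at indices: 1, 6
Total: 2


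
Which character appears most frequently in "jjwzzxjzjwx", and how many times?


Input: 'jjwzzxjzjwx'
Operation: tally each character
Counts: 'j':4, 'w':2, 'x':2, 'z':3
Maximum: 'j' appears 4 times


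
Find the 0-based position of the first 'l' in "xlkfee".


Input string: 'xlkfee'
Target: 'l'
Scanning left to right: s[0]='x', s[1]='l'
First match at index: 1


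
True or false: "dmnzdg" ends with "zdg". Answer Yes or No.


Input string: 'dmnzdg'
Suffix to check: 'zdg'
Last 3 characters of input: 'zdg'
Match: True
Result: Yes


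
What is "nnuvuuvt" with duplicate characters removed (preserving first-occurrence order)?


Input: 'nnuvuuvt'
Operation: keep first occurrence of each character
Scan: s[0]='n' new -> keep; s[1]='n' seen -> skip; s[2]='u' new -> keep; s[3]='v' new -> keep; s[4]='u' seen -> skip; s[5]='u' seen -> skip; s[6]='v' seen -> skip; s[7]='t' new -> keep
Result: nuvt


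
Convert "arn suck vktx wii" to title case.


Input string: 'arn suck vktx wii'
Operation: capitalize first letter of each word
Word transformations: 'arn'->'Arn', 'suck'->'Suck', 'vktx'->'Vktx', 'wii'->'Wii'
Result: Arn Suck Vktx Wii


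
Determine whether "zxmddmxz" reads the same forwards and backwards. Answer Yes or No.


Input string: 'zxmddmxz'
Reversed: 'zxmddmxz'
Compare pairs: s[0]='z' vs s[7]='z' (match), s[1]='x' vs s[6]='x' (match), s[2]='m' vs s[5]='m' (match), s[3]='d' vs s[4]='d' (match)
Palindrome: Yes


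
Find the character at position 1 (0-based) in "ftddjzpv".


Input string: 'ftddjzpv'
Operation: get character at index 1
Index mapping: s[0]='f', s[1]='t'
Result: 't'


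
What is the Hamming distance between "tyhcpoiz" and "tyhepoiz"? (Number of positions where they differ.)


String 1: 'tyhcpoiz'
String 2: 'tyhepoiz'
Compare each position: pos 0: 't'=='t', pos 1: 'y'=='y', pos 2: 'h'=='h', pos 3: 'c'!='e', pos 4: 'p'=='p', pos 5: 'o'=='o', pos 6: 'i'=='i', pos 7: 'z'=='z'
Differing positions: 1
Hamming distance: 1


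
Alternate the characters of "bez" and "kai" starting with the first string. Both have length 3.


String 1: 'bez'
String 2: 'kai'
Operation: alternate characters
Pairs: 'b'+'k', 'e'+'a', 'z'+'i'
Result: bkeazi


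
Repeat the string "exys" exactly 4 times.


Input string: 'exys'
Operation: repeat 4 times
Concatenation: 'exys' + 'exys' + 'exys' + 'exys'
Result: exysexysexysexys


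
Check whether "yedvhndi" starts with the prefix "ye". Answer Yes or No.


Input string: 'yedvhndi'
Prefix to check: 'ye'
First 2 characters of input: 'ye'
Match: True
Result: Yes


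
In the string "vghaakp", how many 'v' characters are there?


Input string: 'vghaakp'
Target character: 'v'
Scan each position: s[0]='v'
Matches found at indices: 0
Total: 1


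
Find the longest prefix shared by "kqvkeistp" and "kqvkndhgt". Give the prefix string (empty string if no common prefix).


String 1: 'kqvkeistp'
String 2: 'kqvkndhgt'
Compare position by position:
pos 0: 'k' vs 'k' match
pos 1: 'q' vs 'q' match
pos 2: 'v' vs 'v' match
pos 3: 'k' vs 'k' match
pos 4: 'e' vs 'n' differ -> stop
Longest common prefix: "kqvk" (length 4)


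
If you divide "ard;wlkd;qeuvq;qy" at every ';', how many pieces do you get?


Input string: 'ard;wlkd;qeuvq;qy'
Delimiter: ';'
Split result: 'ard', 'wlkd', 'qeuvq', 'qy'
Number of parts: 4


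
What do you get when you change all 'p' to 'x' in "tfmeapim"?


Input string: 'tfmeapim'
Operation: replace 'p' with 'x'
Positions of 'p': 5
After replacement: tfmeaxim


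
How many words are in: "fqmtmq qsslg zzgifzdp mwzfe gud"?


Input string: 'fqmtmq qsslg zzgifzdp mwzfe gud'
Operation: split by spaces
Words found: 'fqmtmq', 'qsslg', 'zzgifzdp', 'mwzfe', 'gud'
Word count: 5


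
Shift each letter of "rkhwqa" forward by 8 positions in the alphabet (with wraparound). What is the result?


Input: 'rkhwqa', shift = 8
Operation: for each letter, (position + 8) mod 26
Mapping: 'r'(17+8=25)->'z', 'k'(10+8=18)->'s', 'h'(7+8=15)->'p', 'w'(22+8=30, 30 mod 26=4)->'e', 'q'(16+8=24)->'y', 'a'(0+8=8)->'i'
Result: zspeyi


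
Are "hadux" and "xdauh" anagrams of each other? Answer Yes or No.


String 1: 'hadux' -> sorted: 'adhux'
String 2: 'xdauh' -> sorted: 'adhux'
Compare sorted forms: 'adhux' == 'adhux'
Anagram: Yes


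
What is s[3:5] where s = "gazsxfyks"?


Input string: 'gazsxfyks'
Operation: slice [3:5]
Extract characters: s[3]='s', s[4]='x'
Result: sx


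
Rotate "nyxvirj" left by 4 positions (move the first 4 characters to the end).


Input: 'nyxvirj', shift = 4
Operation: split at index 4 and swap parts
Front part s[0:4] = 'nyxv'
Back part s[4:] = 'irj'
Rotated = back + front = 'irj' + 'nyxv'
Result: irjnyxv


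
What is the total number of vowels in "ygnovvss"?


Input string: 'ygnovvss'
Operation: count vowels (a, e, i, o, u)
Scan: s[0]='y', s[1]='g', s[2]='n', s[3]='o' (vowel), s[4]='v', s[5]='v', s[6]='s', s[7]='s'
Vowels found: 1
Result: 1


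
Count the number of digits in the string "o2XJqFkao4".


Input string: 'o2XJqFkao4'
Operation: count digit characters (0-9)
Scan: 'o', '2'(digit), 'X', 'J', 'q', 'F', 'k', 'a', 'o', '4'(digit)
Digits found: 2
Result: 2


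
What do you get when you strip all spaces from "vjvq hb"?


Input string: 'vjvq hb'
Operation: remove all spaces
Words: 'vjvq', 'hb'
Join without spaces: vjvqhb


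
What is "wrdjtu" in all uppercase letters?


Input string: 'wrdjtu'
Operation: convert each letter to uppercase
Mapping: 'w'->'W', 'r'->'R', 'd'->'D', 'j'->'J', 't'->'T', 'u'->'U'
Result: WRDJTU


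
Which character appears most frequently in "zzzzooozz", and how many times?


Input: 'zzzzooozz'
Operation: tally each character
Counts: 'o':3, 'z':6
Maximum: 'z' appears 6 times


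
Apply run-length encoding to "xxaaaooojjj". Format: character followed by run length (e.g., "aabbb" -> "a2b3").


Input: 'xxaaaooojjj'
Operation: identify consecutive runs
Runs: 'xx' -> x2, 'aaa' -> a3, 'ooo' -> o3, 'jjj' -> j3
Encoded: x2a3o3j3


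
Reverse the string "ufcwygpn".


Input string: 'ufcwygpn'
Operation: reverse character order
Original order: 'u' -> 'f' -> 'c' -> 'w' -> 'y' -> 'g' -> 'p' -> 'n'
Reversed order: 'n' -> 'p' -> 'g' -> 'y' -> 'w' -> 'c' -> 'f' -> 'u'
Result: npgywcfu


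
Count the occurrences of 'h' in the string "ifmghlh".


Input string: 'ifmghlh'
Target character: 'h'
Scan each position: s[4]='h', s[6]='h'
Matches found at indices: 4, 6
Total: 2


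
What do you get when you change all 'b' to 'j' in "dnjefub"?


Input string: 'dnjefub'
Operation: replace 'b' with 'j'
Positions of 'b': 6
After replacement: dnjefuj


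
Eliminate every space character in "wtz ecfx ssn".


Input string: 'wtz ecfx ssn'
Operation: remove all spaces
Words: 'wtz', 'ecfx', 'ssn'
Join without spaces: wtzecfxssn


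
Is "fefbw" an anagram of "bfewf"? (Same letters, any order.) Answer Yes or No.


String 1: 'bfewf' -> sorted: 'beffw'
String 2: 'fefbw' -> sorted: 'beffw'
Compare sorted forms: 'beffw' == 'beffw'
Anagram: Yes


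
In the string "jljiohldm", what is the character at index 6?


Input string: 'jljiohldm'
Operation: get character at index 6
Index mapping: s[0]='j', s[1]='l', s[2]='j', s[3]='i', s[4]='o', s[5]='h', s[6]='l'
Result: 'l'


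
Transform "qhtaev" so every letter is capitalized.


Input string: 'qhtaev'
Operation: convert each letter to uppercase
Mapping: 'q'->'Q', 'h'->'H', 't'->'T', 'a'->'A', 'e'->'E', 'v'->'V'
Result: QHTAEV


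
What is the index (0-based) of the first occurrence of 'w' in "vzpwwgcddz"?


Input string: 'vzpwwgcddz'
Target: 'w'
Scanning left to right: s[0]='v', s[1]='z', s[2]='p', s[3]='w'
First match at index: 3


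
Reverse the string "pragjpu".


Input string: 'pragjpu'
Operation: reverse character order
Original order: 'p' -> 'r' -> 'a' -> 'g' -> 'j' -> 'p' -> 'u'
Reversed order: 'u' -> 'p' -> 'j' -> 'g' -> 'a' -> 'r' -> 'p'
Result: upjgarp


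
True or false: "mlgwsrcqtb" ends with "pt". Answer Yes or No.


Input string: 'mlgwsrcqtb'
Suffix to check: 'pt'
Last 2 characters of input: 'tb'
Match: False
Result: No


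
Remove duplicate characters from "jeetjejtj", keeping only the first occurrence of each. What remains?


Input: 'jeetjejtj'
Operation: keep first occurrence of each character
Scan: s[0]='j' new -> keep; s[1]='e' new -> keep; s[2]='e' seen -> skip; s[3]='t' new -> keep; s[4]='j' seen -> skip; s[5]='e' seen -> skip; s[6]='j' seen -> skip; s[7]='t' seen -> skip; s[8]='j' seen -> skip
Result: jet


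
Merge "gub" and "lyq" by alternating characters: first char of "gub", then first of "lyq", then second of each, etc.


String 1: 'gub'
String 2: 'lyq'
Operation: alternate characters
Pairs: 'g'+'l', 'u'+'y', 'b'+'q'
Result: gluybq


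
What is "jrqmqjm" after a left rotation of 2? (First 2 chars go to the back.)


Input: 'jrqmqjm', shift = 2
Operation: split at index 2 and swap parts
Front part s[0:2] = 'jr'
Back part s[2:] = 'qmqjm'
Rotated = back + front = 'qmqjm' + 'jr'
Result: qmqjmjr


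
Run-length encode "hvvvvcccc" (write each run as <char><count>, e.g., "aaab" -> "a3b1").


Input: 'hvvvvcccc'
Operation: identify consecutive runs
Runs: 'h' -> h1, 'vvvv' -> v4, 'cccc' -> c4
Encoded: h1v4c4


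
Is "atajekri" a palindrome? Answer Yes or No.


Input string: 'atajekri'
Reversed: 'irkejata'
Compare pairs: s[0]='a' vs s[7]='i' (mismatch), s[1]='t' vs s[6]='r' (mismatch), s[2]='a' vs s[5]='k' (mismatch), s[3]='j' vs s[4]='e' (mismatch)
Palindrome: No


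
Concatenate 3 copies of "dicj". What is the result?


Input string: 'dicj'
Operation: repeat 3 times
Concatenation: 'dicj' + 'dicj' + 'dicj'
Result: dicjdicjdicj


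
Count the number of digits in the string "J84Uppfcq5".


Input string: 'J84Uppfcq5'
Operation: count digit characters (0-9)
Scan: 'J', '8'(digit), '4'(digit), 'U', 'p', 'p', 'f', 'c', 'q', '5'(digit)
Digits found: 3
Result: 3


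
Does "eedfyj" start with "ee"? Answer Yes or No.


Input string: 'eedfyj'
Prefix to check: 'ee'
First 2 characters of input: 'ee'
Match: True
Result: Yes


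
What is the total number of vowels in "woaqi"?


Input string: 'woaqi'
Operation: count vowels (a, e, i, o, u)
Scan: s[0]='w', s[1]='o' (vowel), s[2]='a' (vowel), s[3]='q', s[4]='i' (vowel)
Vowels found: 3
Result: 3


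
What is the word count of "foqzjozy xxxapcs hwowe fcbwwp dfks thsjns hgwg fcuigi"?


Input string: 'foqzjozy xxxapcs hwowe fcbwwp dfks thsjns hgwg fcuigi'
Operation: split by spaces
Words found: 'foqzjozy', 'xxxapcs', 'hwowe', 'fcbwwp', 'dfks', 'thsjns', 'hgwg', 'fcuigi'
Word count: 8


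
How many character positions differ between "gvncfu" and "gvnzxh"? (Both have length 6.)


String 1: 'gvncfu'
String 2: 'gvnzxh'
Compare each position: pos 0: 'g'=='g', pos 1: 'v'=='v', pos 2: 'n'=='n', pos 3: 'c'!='z', pos 4: 'f'!='x', pos 5: 'u'!='h'
Differing positions: 3
Hamming distance: 3


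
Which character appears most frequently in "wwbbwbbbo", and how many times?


Input: 'wwbbwbbbo'
Operation: tally each character
Counts: 'b':5, 'o':1, 'w':3
Maximum: 'b' appears 5 times


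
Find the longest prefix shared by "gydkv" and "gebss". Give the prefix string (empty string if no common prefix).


String 1: 'gydkv'
String 2: 'gebss'
Compare position by position:
pos 0: 'g' vs 'g' match
pos 1: 'y' vs 'e' differ -> stop
Longest common prefix: "g" (length 1)


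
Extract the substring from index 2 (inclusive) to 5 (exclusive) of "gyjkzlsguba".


Input string: 'gyjkzlsguba'
Operation: slice [2:5]
Extract characters: s[2]='j', s[3]='k', s[4]='z'
Result: jkz


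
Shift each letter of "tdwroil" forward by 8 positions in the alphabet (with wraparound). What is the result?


Input: 'tdwroil', shift = 8
Operation: for each letter, (position + 8) mod 26
Mapping: 't'(19+8=27, 27 mod 26=1)->'b', 'd'(3+8=11)->'l', 'w'(22+8=30, 30 mod 26=4)->'e', 'r'(17+8=25)->'z', 'o'(14+8=22)->'w', 'i'(8+8=16)->'q', 'l'(11+8=19)->'t'
Result: blezwqt


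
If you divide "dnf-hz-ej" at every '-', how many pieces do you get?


Input string: 'dnf-hz-ej'
Delimiter: '-'
Split result: 'dnf', 'hz', 'ej'
Number of parts: 3


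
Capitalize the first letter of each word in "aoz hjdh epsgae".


Input string: 'aoz hjdh epsgae'
Operation: capitalize first letter of each word
Word transformations: 'aoz'->'Aoz', 'hjdh'->'Hjdh', 'epsgae'->'Epsgae'
Result: Aoz Hjdh Epsgae


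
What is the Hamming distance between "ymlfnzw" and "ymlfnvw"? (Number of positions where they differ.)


String 1: 'ymlfnzw'
String 2: 'ymlfnvw'
Compare each position: pos 0: 'y'=='y', pos 1: 'm'=='m', pos 2: 'l'=='l', pos 3: 'f'=='f', pos 4: 'n'=='n', pos 5: 'z'!='v', pos 6: 'w'=='w'
Differing positions: 1
Hamming distance: 1


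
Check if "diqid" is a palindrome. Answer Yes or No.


Input string: 'diqid'
Reversed: 'diqid'
Compare pairs: s[0]='d' vs s[4]='d' (match), s[1]='i' vs s[3]='i' (match)
Palindrome: Yes


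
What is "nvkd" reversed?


Input string: 'nvkd'
Operation: reverse character order
Original order: 'n' -> 'v' -> 'k' -> 'd'
Reversed order: 'd' -> 'k' -> 'v' -> 'n'
Result: dkvn


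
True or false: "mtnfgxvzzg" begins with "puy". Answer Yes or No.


Input string: 'mtnfgxvzzg'
Prefix to check: 'puy'
First 3 characters of input: 'mtn'
Match: False
Result: No


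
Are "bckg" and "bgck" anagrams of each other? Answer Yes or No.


String 1: 'bckg' -> sorted: 'bcgk'
String 2: 'bgck' -> sorted: 'bcgk'
Compare sorted forms: 'bcgk' == 'bcgk'
Anagram: Yes


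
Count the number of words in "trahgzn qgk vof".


Input string: 'trahgzn qgk vof'
Operation: split by spaces
Words found: 'trahgzn', 'qgk', 'vof'
Word count: 3


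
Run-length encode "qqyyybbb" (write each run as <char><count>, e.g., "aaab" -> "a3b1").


Input: 'qqyyybbb'
Operation: identify consecutive runs
Runs: 'qq' -> q2, 'yyy' -> y3, 'bbb' -> b3
Encoded: q2y3b3


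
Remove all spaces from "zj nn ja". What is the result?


Input string: 'zj nn ja'
Operation: remove all spaces
Words: 'zj', 'nn', 'ja'
Join without spaces: zjnnja


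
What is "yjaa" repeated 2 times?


Input string: 'yjaa'
Operation: repeat 2 times
Concatenation: 'yjaa' + 'yjaa'
Result: yjaayjaa


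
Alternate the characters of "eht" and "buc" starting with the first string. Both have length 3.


String 1: 'eht'
String 2: 'buc'
Operation: alternate characters
Pairs: 'e'+'b', 'h'+'u', 't'+'c'
Result: ebhutc


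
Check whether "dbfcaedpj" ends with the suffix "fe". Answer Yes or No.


Input string: 'dbfcaedpj'
Suffix to check: 'fe'
Last 2 characters of input: 'pj'
Match: False
Result: No


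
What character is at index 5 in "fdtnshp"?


Input string: 'fdtnshp'
Operation: get character at index 5
Index mapping: s[0]='f', s[1]='d', s[2]='t', s[3]='n', s[4]='s', s[5]='h'
Result: 'h'


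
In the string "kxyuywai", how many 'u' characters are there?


Input string: 'kxyuywai'
Target character: 'u'
Scan each position: s[3]='u'
Matches found at indices: 3
Total: 1


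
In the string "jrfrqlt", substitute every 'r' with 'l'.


Input string: 'jrfrqlt'
Operation: replace 'r' with 'l'
Positions of 'r': 1, 3
After replacement: jlflqlt


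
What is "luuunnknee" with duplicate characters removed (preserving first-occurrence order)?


Input: 'luuunnknee'
Operation: keep first occurrence of each character
Scan: s[0]='l' new -> keep; s[1]='u' new -> keep; s[2]='u' seen -> skip; s[3]='u' seen -> skip; s[4]='n' new -> keep; s[5]='n' seen -> skip; s[6]='k' new -> keep; s[7]='n' seen -> skip; s[8]='e' new -> keep; s[9]='e' seen -> skip
Result: lunke


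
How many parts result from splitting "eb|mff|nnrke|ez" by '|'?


Input string: 'eb|mff|nnrke|ez'
Delimiter: '|'
Split result: 'eb', 'mff', 'nnrke', 'ez'
Number of parts: 4


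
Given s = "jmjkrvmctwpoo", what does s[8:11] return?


Input string: 'jmjkrvmctwpoo'
Operation: slice [8:11]
Extract characters: s[8]='t', s[9]='w', s[10]='p'
Result: twp


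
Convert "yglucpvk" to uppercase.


Input string: 'yglucpvk'
Operation: convert each letter to uppercase
Mapping: 'y'->'Y', 'g'->'G', 'l'->'L', 'u'->'U', 'c'->'C', 'p'->'P', 'v'->'V', 'k'->'K'
Result: YGLUCPVK


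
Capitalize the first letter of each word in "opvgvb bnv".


Input string: 'opvgvb bnv'
Operation: capitalize first letter of each word
Word transformations: 'opvgvb'->'Opvgvb', 'bnv'->'Bnv'
Result: Opvgvb Bnv


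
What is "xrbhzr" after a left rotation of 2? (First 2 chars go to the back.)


Input: 'xrbhzr', shift = 2
Operation: split at index 2 and swap parts
Front part s[0:2] = 'xr'
Back part s[2:] = 'bhzr'
Rotated = back + front = 'bhzr' + 'xr'
Result: bhzrxr


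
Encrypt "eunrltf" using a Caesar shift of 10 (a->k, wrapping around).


Input: 'eunrltf', shift = 10
Operation: for each letter, (position + 10) mod 26
Mapping: 'e'(4+10=14)->'o', 'u'(20+10=30, 30 mod 26=4)->'e', 'n'(13+10=23)->'x', 'r'(17+10=27, 27 mod 26=1)->'b', 'l'(11+10=21)->'v', 't'(19+10=29, 29 mod 26=3)->'d', 'f'(5+10=15)->'p'
Result: oexbvdp


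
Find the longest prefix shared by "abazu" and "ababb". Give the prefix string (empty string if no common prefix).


String 1: 'abazu'
String 2: 'ababb'
Compare position by position:
pos 0: 'a' vs 'a' match
pos 1: 'b' vs 'b' match
pos 2: 'a' vs 'a' match
pos 3: 'z' vs 'b' differ -> stop
Longest common prefix: "aba" (length 3)


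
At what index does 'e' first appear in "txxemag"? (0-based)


Input string: 'txxemag'
Target: 'e'
Scanning left to right: s[0]='t', s[1]='x', s[2]='x', s[3]='e'
First match at index: 3


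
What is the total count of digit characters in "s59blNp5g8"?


Input string: 's59blNp5g8'
Operation: count digit characters (0-9)
Scan: 's', '5'(digit), '9'(digit), 'b', 'l', 'N', 'p', '5'(digit), 'g', '8'(digit)
Digits found: 4
Result: 4


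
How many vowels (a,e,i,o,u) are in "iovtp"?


Input string: 'iovtp'
Operation: count vowels (a, e, i, o, u)
Scan: s[0]='i' (vowel), s[1]='o' (vowel), s[2]='v', s[3]='t', s[4]='p'
Vowels found: 2
Result: 2


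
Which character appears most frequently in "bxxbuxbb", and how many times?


Input: 'bxxbuxbb'
Operation: tally each character
Counts: 'b':4, 'u':1, 'x':3
Maximum: 'b' appears 4 times


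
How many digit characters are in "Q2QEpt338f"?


Input string: 'Q2QEpt338f'
Operation: count digit characters (0-9)
Scan: 'Q', '2'(digit), 'Q', 'E', 'p', 't', '3'(digit), '3'(digit), '8'(digit), 'f'
Digits found: 4
Result: 4


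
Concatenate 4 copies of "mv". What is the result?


Input string: 'mv'
Operation: repeat 4 times
Concatenation: 'mv' + 'mv' + 'mv' + 'mv'
Result: mvmvmvmv


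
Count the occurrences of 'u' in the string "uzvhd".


Input string: 'uzvhd'
Target character: 'u'
Scan each position: s[0]='u'
Matches found at indices: 0
Total: 1


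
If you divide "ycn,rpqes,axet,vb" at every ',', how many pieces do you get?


Input string: 'ycn,rpqes,axet,vb'
Delimiter: ','
Split result: 'ycn', 'rpqes', 'axet', 'vb'
Number of parts: 4


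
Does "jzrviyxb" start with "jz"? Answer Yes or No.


Input string: 'jzrviyxb'
Prefix to check: 'jz'
First 2 characters of input: 'jz'
Match: True
Result: Yes


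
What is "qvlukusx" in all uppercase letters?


Input string: 'qvlukusx'
Operation: convert each letter to uppercase
Mapping: 'q'->'Q', 'v'->'V', 'l'->'L', 'u'->'U', 'k'->'K', 'u'->'U', 's'->'S', 'x'->'X'
Result: QVLUKUSX
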